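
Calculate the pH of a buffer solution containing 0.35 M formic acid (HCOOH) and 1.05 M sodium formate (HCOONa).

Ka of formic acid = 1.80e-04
pH = 4.22

pKa = -log(1.80e-04) = 3.74. pH = pKa + log([A⁻]/[HA]) = 3.74 + log(1.05/0.35)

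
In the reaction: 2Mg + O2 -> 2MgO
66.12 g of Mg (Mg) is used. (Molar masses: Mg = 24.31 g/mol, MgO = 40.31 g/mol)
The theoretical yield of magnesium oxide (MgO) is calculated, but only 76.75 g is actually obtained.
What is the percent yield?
Moles of Mg = 66.12 g ÷ 24.31 g/mol = 2.71987 mol
Mole ratio: 2 mol MgO / 2 mol Mg
Moles of MgO = 2.71987 × (2/2) = 2.71987 mol
Theoretical yield = 2.71987 mol × 40.31 g/mol = 109.64 g
Actual yield = 76.75 g
Percent yield = (76.75 / 109.64) × 100% = 70.0%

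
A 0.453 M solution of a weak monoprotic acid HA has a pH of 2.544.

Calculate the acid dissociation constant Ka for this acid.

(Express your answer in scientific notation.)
K_a = 1.81e-05

[H⁺] = 10^(−pH) = 10^(−2.544) = 2.858e-03 M. For HA ⇌ H⁺ + A⁻, Ka = x²/(C − x) = (2.858e-03)²/(0.453 − 2.858e-03) = 1.81e-05.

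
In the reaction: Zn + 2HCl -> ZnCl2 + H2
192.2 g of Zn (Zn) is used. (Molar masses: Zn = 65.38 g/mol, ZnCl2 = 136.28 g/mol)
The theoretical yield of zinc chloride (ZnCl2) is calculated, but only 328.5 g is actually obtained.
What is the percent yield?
Moles of Zn = 192.2 g ÷ 65.38 g/mol = 2.93974 mol
Mole ratio: 1 mol ZnCl2 / 1 mol Zn
Moles of ZnCl2 = 2.93974 × (1/1) = 2.93974 mol
Theoretical yield = 2.93974 mol × 136.28 g/mol = 400.63 g
Actual yield = 328.5 g
Percent yield = (328.5 / 400.63) × 100% = 82.0%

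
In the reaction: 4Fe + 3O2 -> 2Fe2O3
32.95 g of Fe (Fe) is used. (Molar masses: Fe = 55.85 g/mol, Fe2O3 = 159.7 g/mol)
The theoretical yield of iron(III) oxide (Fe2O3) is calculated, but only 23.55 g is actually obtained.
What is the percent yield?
Moles of Fe = 32.95 g ÷ 55.85 g/mol = 0.589973 mol
Mole ratio: 2 mol Fe2O3 / 4 mol Fe
Moles of Fe2O3 = 0.589973 × (2/4) = 0.294987 mol
Theoretical yield = 0.294987 mol × 159.7 g/mol = 47.109 g
Actual yield = 23.55 g
Percent yield = (23.55 / 47.109) × 100% = 50.0%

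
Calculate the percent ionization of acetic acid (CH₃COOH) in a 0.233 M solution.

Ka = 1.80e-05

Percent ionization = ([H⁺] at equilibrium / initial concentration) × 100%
Percent ionization = 0.875%

Let x = [H⁺]. Ka = x²/(C - x) ⇒ x² + (1.80e-05)x - (1.80e-05)(0.233) = 0. x = 2.0389e-03. Percent = (2.0389e-03/0.233) × 100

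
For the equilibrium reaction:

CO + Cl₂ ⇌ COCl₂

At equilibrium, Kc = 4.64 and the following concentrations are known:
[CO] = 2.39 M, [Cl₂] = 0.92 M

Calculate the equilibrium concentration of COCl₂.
[COCl₂] = 10.2024 M

Kc = ([COCl₂]) / ([CO] × [Cl₂]) = 4.64
[COCl₂]^1 = Kc · (reactant terms)/(other product terms) = 4.64 · 2.1988 / 1 = 10.202
[COCl₂] = 10.2024 M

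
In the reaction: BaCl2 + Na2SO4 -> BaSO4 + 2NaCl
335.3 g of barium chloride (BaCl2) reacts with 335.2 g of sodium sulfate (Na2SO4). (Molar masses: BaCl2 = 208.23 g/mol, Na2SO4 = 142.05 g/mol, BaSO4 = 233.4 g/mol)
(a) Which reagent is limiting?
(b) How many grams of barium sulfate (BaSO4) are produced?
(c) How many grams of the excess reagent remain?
(a) BaCl2, (b) 375.8 g, (c) 106.5 g

Moles of BaCl2 = 335.3 g ÷ 208.23 g/mol = 1.61024 mol
Moles of Na2SO4 = 335.2 g ÷ 142.05 g/mol = 2.35973 mol
Moles ÷ coefficient: BaCl2: 1.61024/1 = 1.61, Na2SO4: 2.35973/1 = 2.36
(a) BaCl2 has the smaller value, so BaCl2 is the limiting reagent.
(b) Moles of BaSO4 = 1.61024 mol BaCl2 × (1/1) = 1.61024 mol; mass = 1.61024 mol × 233.4 g/mol = 375.8 g
(c) Na2SO4 consumed = 1.61024 × (1/1) = 1.61024 mol; remaining = 2.35973 − 1.61024 = 0.749494 mol; mass = 0.749494 mol × 142.05 g/mol = 106.5 g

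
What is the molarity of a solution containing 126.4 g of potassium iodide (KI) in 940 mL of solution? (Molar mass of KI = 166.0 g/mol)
Moles of KI = 126.4 g ÷ 166.0 g/mol = 0.761446 mol
Volume = 940 mL = 0.94 L
Molarity = 0.761446 mol ÷ 0.94 L = 0.81 M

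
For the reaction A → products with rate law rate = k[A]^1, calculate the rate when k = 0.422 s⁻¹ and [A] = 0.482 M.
0.2034 M/s

rate = k·[A]^1 = 0.422·(0.482)^1 = 0.422·0.482 = 0.2034 M/s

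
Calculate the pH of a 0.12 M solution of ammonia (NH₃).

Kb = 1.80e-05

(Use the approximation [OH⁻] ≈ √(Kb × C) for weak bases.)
pH = 11.17

[OH⁻] = √(Kb × C) = √(1.80e-05 × 0.12) = 1.4697e-03. pOH = 2.83, pH = 14 - pOH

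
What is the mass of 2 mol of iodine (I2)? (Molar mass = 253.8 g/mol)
Mass = 2 mol × 253.8 g/mol = 507.6 g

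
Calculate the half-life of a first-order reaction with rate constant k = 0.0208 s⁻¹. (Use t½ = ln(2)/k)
33.32 s

t½ = ln(2)/k = 0.6931/0.0208 = 33.32 s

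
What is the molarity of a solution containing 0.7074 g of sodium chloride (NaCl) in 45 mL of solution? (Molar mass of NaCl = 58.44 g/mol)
Moles of NaCl = 0.7074 g ÷ 58.44 g/mol = 0.0121047 mol
Volume = 45 mL = 0.045 L
Molarity = 0.0121047 mol ÷ 0.045 L = 0.269 M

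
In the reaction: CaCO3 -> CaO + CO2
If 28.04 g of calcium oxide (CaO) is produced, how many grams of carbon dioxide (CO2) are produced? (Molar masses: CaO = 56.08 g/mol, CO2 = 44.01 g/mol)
Moles of CaO = 28.04 g ÷ 56.08 g/mol = 0.5 mol
Mole ratio: 1 mol CO2 / 1 mol CaO
Moles of CO2 = 0.5 × (1/1) = 0.5 mol
Mass of CO2 = 0.5 mol × 44.01 g/mol = 22 g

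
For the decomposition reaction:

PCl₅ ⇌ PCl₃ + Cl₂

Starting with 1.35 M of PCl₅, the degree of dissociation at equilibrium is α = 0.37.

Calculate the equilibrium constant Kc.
K_c = 0.2934

x = α·[A]₀ = 0.37 × 1.35 = 0.4995 M dissociated.
At eq: [PCl₅] = 1.35 − 0.4995 = 0.8505 M; [PCl₃] = [Cl₂] = x = 0.4995 M.
Kc = [PCl₃][Cl₂]/[PCl₅] = (0.4995)²/0.8505 = 0.2934.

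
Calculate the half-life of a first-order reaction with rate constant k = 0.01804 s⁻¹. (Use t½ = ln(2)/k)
38.42 s

t½ = ln(2)/k = 0.6931/0.01804 = 38.42 s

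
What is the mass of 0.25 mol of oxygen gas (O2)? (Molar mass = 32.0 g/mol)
Mass = 0.25 mol × 32.0 g/mol = 8 g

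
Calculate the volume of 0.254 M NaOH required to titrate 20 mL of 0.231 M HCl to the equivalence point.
V_{base} = 18.2 mL

At equivalence: moles acid = moles base.
moles HCl = 0.231 M × 0.02 L = 0.00462 mol
V_NaOH = 0.00462 mol ÷ 0.254 M = 0.01819 L = 18.2 mL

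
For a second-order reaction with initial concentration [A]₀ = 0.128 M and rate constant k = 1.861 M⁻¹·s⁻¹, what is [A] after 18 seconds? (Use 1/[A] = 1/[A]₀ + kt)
0.0242 M

1/[A] = 1/[A]₀ + k·t = 1/0.128 + (1.861)·(18) = 7.8125 + 33.4980 = 41.3105
[A] = 1/41.3105 = 0.0242 M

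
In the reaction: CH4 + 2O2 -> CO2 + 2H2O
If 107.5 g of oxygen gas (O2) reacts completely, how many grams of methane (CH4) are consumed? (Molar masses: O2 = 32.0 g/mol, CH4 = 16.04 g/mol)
Moles of O2 = 107.5 g ÷ 32.0 g/mol = 3.35938 mol
Mole ratio: 1 mol CH4 / 2 mol O2
Moles of CH4 = 3.35938 × (1/2) = 1.67969 mol
Mass of CH4 = 1.67969 mol × 16.04 g/mol = 26.94 g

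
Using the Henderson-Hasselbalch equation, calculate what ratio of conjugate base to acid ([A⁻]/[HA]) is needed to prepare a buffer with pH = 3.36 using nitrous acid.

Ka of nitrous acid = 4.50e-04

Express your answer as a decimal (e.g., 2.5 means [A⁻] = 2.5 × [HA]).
[A⁻]/[HA] = 1.031

pKa = −log(4.50e-04) = 3.3468. pH = pKa + log([A⁻]/[HA]). 3.36 = 3.3468 + log(ratio). log(ratio) = 3.36 − 3.3468 = 0.0132. ratio = 10^(0.0132) = 1.031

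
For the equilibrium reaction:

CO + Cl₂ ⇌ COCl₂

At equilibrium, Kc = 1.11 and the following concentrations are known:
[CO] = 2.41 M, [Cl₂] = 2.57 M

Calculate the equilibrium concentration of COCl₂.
[COCl₂] = 6.8750 M

Kc = ([COCl₂]) / ([CO] × [Cl₂]) = 1.11
[COCl₂]^1 = Kc · (reactant terms)/(other product terms) = 1.11 · 6.1937 / 1 = 6.875
[COCl₂] = 6.8750 M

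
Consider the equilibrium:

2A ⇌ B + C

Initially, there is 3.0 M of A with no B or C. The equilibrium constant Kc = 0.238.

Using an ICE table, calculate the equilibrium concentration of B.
[B] = 0.741 M

ICE: [A] = 3.0 − 2x, [B] = [C] = x.
Kc = x²/(3.0 − 2x)² = 0.238 ⇒ √Kc = x/(3.0 − 2x).
x = √0.238·3.0/(1 + 2√0.238) = 0.48785·3.0/1.9757 = 0.74078.
[B] = x = 0.741 M.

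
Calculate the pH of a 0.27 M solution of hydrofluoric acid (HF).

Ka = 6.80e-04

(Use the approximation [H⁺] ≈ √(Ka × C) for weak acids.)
pH = 1.87

[H⁺] = √(Ka × C) = √(6.80e-04 × 0.27) = 1.3550e-02. pH = -log(1.3550e-02)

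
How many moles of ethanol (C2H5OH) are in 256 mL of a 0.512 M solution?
Moles = Molarity × Volume (L)
Moles = 0.512 M × 0.256 L = 0.1311 mol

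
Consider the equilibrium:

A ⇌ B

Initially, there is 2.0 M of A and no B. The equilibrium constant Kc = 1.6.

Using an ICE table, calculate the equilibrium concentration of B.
[B] = 1.231 M

ICE: [A] = 2.0 − x, [B] = x.
Kc = x/(2.0 − x) = 1.6 ⇒ x = 1.6·2.0/(1 + 1.6) = 3.2/2.6 = 1.231.
[B] = x = 1.231 M.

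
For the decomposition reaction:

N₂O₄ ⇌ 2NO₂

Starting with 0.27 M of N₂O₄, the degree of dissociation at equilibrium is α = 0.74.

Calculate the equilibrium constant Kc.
K_c = 2.2746

x = α·[A]₀ = 0.74 × 0.27 = 0.1998 M dissociated.
At eq: [N₂O₄] = 0.27 − 0.1998 = 0.0702 M; [NO₂] = 2x = 0.3996 M.
Kc = [NO₂]²/[N₂O₄] = (0.3996)²/0.0702 = 2.275.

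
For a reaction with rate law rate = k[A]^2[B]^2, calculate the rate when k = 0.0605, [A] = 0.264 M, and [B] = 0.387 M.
0.0006315 M/s

rate = k·[A]^2·[B]^2 = 0.0605·(0.264)^2·(0.387)^2 = 0.0605·0.069696·0.149769 = 0.0006315 M/s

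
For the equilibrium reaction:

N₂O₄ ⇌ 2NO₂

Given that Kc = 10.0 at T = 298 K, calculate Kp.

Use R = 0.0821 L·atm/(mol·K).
K_p = 244.6580

Δn = (moles gaseous products) − (moles gaseous reactants) = 1
T = 298 K; RT = 0.0821 × 298 = 24.4658
Kp = Kc·(RT)^Δn = 10.0 × (24.4658)^1 = 10.0 × 24.4658 = 244.6580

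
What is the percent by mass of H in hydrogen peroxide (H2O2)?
Mass of H in formula = 1.008 × 2 = 2.016 g/mol
Molar mass = 34.02 g/mol
% H = (2.016/34.02) × 100% = 5.93%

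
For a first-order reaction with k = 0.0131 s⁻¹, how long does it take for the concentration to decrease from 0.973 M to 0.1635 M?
136.15 s

From ln[A] = ln[A]₀ - k·t: t = ln([A]₀/[A])/k = ln(0.973/0.1635)/0.0131 = ln(5.9511)/0.0131 = 1.7836/0.0131 = 136.15 s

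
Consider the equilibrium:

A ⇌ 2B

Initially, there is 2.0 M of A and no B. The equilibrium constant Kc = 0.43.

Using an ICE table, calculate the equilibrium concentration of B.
[B] = 0.826 M

ICE: [A] = 2.0 − x, [B] = 2x.
Kc = (2x)²/(2.0 − x) = 0.43 ⇒ 4x² + 0.43x − 0.86 = 0.
x = (−0.43 + √(0.43² + 4·4·0.86))/(2·4) = (−0.43 + √13.945)/8 = 0.41304.
[B] = 2x = 0.826 M.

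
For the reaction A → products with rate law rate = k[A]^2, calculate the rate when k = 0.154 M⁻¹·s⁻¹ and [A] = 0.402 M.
0.02489 M/s

rate = k·[A]^2 = 0.154·(0.402)^2 = 0.154·0.161604 = 0.02489 M/s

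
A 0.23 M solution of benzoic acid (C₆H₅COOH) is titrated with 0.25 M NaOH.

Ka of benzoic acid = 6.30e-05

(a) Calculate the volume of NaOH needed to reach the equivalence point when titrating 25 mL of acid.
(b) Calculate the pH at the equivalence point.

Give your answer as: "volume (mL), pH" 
V = 23.0 mL, pH = 8.64

(a) At equivalence: moles acid = moles base.
moles acid = 0.23 × 0.025 = 0.00575 mol; V_NaOH = 0.00575/0.25 = 0.023 L = 23.0 mL.
(b) At equivalence, all acid → conjugate base A⁻ at [A⁻] = 0.00575/0.048 = 0.1198 M.
Kb = Kw/Ka = 1.0e-14/6.30e-05 = 1.587e-10; [OH⁻] = √(Kb·[A⁻]) = 4.361e-06; pOH = 5.36; pH = 14 − pOH = 8.64.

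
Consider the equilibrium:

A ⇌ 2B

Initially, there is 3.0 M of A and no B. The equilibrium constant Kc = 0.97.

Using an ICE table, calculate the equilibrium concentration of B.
[B] = 1.481 M

ICE: [A] = 3.0 − x, [B] = 2x.
Kc = (2x)²/(3.0 − x) = 0.97 ⇒ 4x² + 0.97x − 2.91 = 0.
x = (−0.97 + √(0.97² + 4·4·2.91))/(2·4) = (−0.97 + √47.501)/8 = 0.74026.
[B] = 2x = 1.481 M.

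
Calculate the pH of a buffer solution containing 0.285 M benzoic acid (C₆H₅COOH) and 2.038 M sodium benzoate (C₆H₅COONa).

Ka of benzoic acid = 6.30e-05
pH = 5.06

pKa = -log(6.30e-05) = 4.20. pH = pKa + log([A⁻]/[HA]) = 4.20 + log(2.038/0.285)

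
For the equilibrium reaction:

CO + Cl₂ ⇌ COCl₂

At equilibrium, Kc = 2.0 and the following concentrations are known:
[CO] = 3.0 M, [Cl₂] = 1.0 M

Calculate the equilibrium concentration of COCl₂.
[COCl₂] = 6.0000 M

Kc = ([COCl₂]) / ([CO] × [Cl₂]) = 2.0
[COCl₂]^1 = Kc · (reactant terms)/(other product terms) = 2.0 · 3 / 1 = 6
[COCl₂] = 6.0000 M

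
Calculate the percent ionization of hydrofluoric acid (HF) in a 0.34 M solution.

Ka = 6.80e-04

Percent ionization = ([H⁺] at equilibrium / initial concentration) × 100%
Percent ionization = 4.37%

Let x = [H⁺]. Ka = x²/(C - x) ⇒ x² + (6.80e-04)x - (6.80e-04)(0.34) = 0. x = 1.4869e-02. Percent = (1.4869e-02/0.34) × 100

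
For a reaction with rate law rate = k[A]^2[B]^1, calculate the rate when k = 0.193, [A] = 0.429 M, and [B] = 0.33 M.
0.01172 M/s

rate = k·[A]^2·[B]^1 = 0.193·(0.429)^2·(0.33)^1 = 0.193·0.184041·0.33 = 0.01172 M/s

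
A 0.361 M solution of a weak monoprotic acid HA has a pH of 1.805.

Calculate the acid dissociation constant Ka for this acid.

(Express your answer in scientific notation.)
K_a = 7.11e-04

[H⁺] = 10^(−pH) = 10^(−1.805) = 1.567e-02 M. For HA ⇌ H⁺ + A⁻, Ka = x²/(C − x) = (1.567e-02)²/(0.361 − 1.567e-02) = 7.11e-04.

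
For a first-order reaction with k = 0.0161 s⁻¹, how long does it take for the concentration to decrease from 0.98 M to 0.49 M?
43.05 s

From ln[A] = ln[A]₀ - k·t: t = ln([A]₀/[A])/k = ln(0.98/0.49)/0.0161 = ln(2.0000)/0.0161 = 0.6931/0.0161 = 43.05 s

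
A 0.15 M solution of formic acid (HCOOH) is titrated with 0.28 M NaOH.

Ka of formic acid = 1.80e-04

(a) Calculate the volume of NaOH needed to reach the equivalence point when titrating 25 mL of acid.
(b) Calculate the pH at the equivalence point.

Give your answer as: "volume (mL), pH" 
V = 13.4 mL, pH = 8.37

(a) At equivalence: moles acid = moles base.
moles acid = 0.15 × 0.025 = 0.00375 mol; V_NaOH = 0.00375/0.28 = 0.01339 L = 13.4 mL.
(b) At equivalence, all acid → conjugate base A⁻ at [A⁻] = 0.00375/0.03839 = 0.09767 M.
Kb = Kw/Ka = 1.0e-14/1.80e-04 = 5.556e-11; [OH⁻] = √(Kb·[A⁻]) = 2.329e-06; pOH = 5.63; pH = 14 − pOH = 8.37.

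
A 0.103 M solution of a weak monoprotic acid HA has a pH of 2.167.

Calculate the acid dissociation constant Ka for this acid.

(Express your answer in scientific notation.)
K_a = 4.82e-04

[H⁺] = 10^(−pH) = 10^(−2.167) = 6.808e-03 M. For HA ⇌ H⁺ + A⁻, Ka = x²/(C − x) = (6.808e-03)²/(0.103 − 6.808e-03) = 4.82e-04.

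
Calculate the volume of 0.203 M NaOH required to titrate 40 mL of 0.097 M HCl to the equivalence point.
V_{base} = 19.1 mL

At equivalence: moles acid = moles base.
moles HCl = 0.097 M × 0.04 L = 0.00388 mol
V_NaOH = 0.00388 mol ÷ 0.203 M = 0.01911 L = 19.1 mL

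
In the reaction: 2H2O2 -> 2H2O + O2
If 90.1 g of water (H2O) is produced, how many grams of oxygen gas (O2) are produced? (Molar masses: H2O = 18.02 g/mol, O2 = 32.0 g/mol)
Moles of H2O = 90.1 g ÷ 18.02 g/mol = 5 mol
Mole ratio: 1 mol O2 / 2 mol H2O
Moles of O2 = 5 × (1/2) = 2.5 mol
Mass of O2 = 2.5 mol × 32.0 g/mol = 80 g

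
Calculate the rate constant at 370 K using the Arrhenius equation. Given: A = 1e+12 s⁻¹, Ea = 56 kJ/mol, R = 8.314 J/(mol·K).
1.24e+04 s⁻¹

k = A·exp(-Ea/(R·T)) = 1e+12·exp(-56000/(8.314·370)) = 1e+12·exp(-18.2044) = 1e+12·1.2415e-08 = 1.24e+04 s⁻¹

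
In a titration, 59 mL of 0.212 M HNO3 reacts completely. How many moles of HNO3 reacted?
Moles = Molarity × Volume (L)
Moles = 0.212 M × 0.059 L = 0.01251 mol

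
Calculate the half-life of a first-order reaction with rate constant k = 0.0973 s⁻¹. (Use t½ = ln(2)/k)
7.12 s

t½ = ln(2)/k = 0.6931/0.0973 = 7.12 s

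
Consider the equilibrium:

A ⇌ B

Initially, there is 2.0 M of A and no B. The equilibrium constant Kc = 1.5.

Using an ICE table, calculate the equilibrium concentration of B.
[B] = 1.200 M

ICE: [A] = 2.0 − x, [B] = x.
Kc = x/(2.0 − x) = 1.5 ⇒ x = 1.5·2.0/(1 + 1.5) = 3/2.5 = 1.2.
[B] = x = 1.200 M.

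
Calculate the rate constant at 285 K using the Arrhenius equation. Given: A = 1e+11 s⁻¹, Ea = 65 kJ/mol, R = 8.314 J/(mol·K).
1.22e-01 s⁻¹

k = A·exp(-Ea/(R·T)) = 1e+11·exp(-65000/(8.314·285)) = 1e+11·exp(-27.4321) = 1e+11·1.2201e-12 = 1.22e-01 s⁻¹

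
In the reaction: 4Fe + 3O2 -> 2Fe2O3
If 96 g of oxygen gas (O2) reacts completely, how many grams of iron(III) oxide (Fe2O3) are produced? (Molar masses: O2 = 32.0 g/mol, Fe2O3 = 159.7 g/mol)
Moles of O2 = 96 g ÷ 32.0 g/mol = 3 mol
Mole ratio: 2 mol Fe2O3 / 3 mol O2
Moles of Fe2O3 = 3 × (2/3) = 2 mol
Mass of Fe2O3 = 2 mol × 159.7 g/mol = 319.4 g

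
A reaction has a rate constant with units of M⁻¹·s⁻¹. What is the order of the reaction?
second order (2)

For an n-th order reaction, k has units M^(1-n)·s⁻¹. Matching M⁻¹·s⁻¹ gives 1-n = -1, so n = 2 (second order).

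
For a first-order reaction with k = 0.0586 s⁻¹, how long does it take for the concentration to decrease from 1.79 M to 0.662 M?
16.97 s

From ln[A] = ln[A]₀ - k·t: t = ln([A]₀/[A])/k = ln(1.79/0.662)/0.0586 = ln(2.7039)/0.0586 = 0.9947/0.0586 = 16.97 s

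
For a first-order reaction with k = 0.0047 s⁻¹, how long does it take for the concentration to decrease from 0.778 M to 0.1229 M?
392.63 s

From ln[A] = ln[A]₀ - k·t: t = ln([A]₀/[A])/k = ln(0.778/0.1229)/0.0047 = ln(6.3303)/0.0047 = 1.8454/0.0047 = 392.63 s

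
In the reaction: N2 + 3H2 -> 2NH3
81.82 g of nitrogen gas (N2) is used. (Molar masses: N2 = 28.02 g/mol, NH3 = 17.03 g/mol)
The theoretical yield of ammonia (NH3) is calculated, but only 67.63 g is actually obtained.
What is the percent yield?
Moles of N2 = 81.82 g ÷ 28.02 g/mol = 2.92006 mol
Mole ratio: 2 mol NH3 / 1 mol N2
Moles of NH3 = 2.92006 × (2/1) = 5.84011 mol
Theoretical yield = 5.84011 mol × 17.03 g/mol = 99.457 g
Actual yield = 67.63 g
Percent yield = (67.63 / 99.457) × 100% = 68.0%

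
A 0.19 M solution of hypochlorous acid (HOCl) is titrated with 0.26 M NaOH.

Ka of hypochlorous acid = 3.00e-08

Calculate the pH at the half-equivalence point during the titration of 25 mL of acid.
pH = pKa = 7.52

At the half-equivalence point, [HA] = [A⁻], so by Henderson–Hasselbalch pH = pKa + log(1) = pKa.
pKa = −log(3.00e-08) = 7.52.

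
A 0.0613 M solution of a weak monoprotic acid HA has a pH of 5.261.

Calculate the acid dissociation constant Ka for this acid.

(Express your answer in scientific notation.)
K_a = 4.90e-10

[H⁺] = 10^(−pH) = 10^(−5.261) = 5.483e-06 M. For HA ⇌ H⁺ + A⁻, Ka = x²/(C − x) = (5.483e-06)²/(0.0613 − 5.483e-06) = 4.90e-10.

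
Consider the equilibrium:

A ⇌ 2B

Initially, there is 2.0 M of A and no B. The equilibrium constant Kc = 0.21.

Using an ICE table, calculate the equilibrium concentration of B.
[B] = 0.598 M

ICE: [A] = 2.0 − x, [B] = 2x.
Kc = (2x)²/(2.0 − x) = 0.21 ⇒ 4x² + 0.21x − 0.42 = 0.
x = (−0.21 + √(0.21² + 4·4·0.42))/(2·4) = (−0.21 + √6.7641)/8 = 0.29885.
[B] = 2x = 0.598 M.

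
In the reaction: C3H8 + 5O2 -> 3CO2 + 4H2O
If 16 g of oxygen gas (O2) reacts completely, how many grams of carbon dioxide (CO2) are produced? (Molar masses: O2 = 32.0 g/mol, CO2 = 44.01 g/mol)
Moles of O2 = 16 g ÷ 32.0 g/mol = 0.5 mol
Mole ratio: 3 mol CO2 / 5 mol O2
Moles of CO2 = 0.5 × (3/5) = 0.3 mol
Mass of CO2 = 0.3 mol × 44.01 g/mol = 13.2 g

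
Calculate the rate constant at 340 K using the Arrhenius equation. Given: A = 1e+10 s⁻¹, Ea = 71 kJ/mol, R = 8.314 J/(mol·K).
1.24e-01 s⁻¹

k = A·exp(-Ea/(R·T)) = 1e+10·exp(-71000/(8.314·340)) = 1e+10·exp(-25.1171) = 1e+10·1.2353e-11 = 1.24e-01 s⁻¹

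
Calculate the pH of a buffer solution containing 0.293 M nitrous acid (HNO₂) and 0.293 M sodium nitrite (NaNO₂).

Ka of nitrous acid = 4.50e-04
pH = 3.35

pKa = -log(4.50e-04) = 3.35. pH = pKa + log([A⁻]/[HA]) = 3.35 + log(0.293/0.293)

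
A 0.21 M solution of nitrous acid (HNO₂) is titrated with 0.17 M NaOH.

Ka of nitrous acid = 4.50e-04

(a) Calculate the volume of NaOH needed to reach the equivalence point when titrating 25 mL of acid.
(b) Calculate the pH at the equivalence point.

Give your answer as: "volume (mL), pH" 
V = 30.9 mL, pH = 8.16

(a) At equivalence: moles acid = moles base.
moles acid = 0.21 × 0.025 = 0.00525 mol; V_NaOH = 0.00525/0.17 = 0.03088 L = 30.9 mL.
(b) At equivalence, all acid → conjugate base A⁻ at [A⁻] = 0.00525/0.05588 = 0.09395 M.
Kb = Kw/Ka = 1.0e-14/4.50e-04 = 2.222e-11; [OH⁻] = √(Kb·[A⁻]) = 1.445e-06; pOH = 5.84; pH = 14 − pOH = 8.16.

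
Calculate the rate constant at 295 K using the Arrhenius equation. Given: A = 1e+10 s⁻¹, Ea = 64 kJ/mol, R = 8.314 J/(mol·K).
4.65e-02 s⁻¹

k = A·exp(-Ea/(R·T)) = 1e+10·exp(-64000/(8.314·295)) = 1e+10·exp(-26.0944) = 1e+10·4.6487e-12 = 4.65e-02 s⁻¹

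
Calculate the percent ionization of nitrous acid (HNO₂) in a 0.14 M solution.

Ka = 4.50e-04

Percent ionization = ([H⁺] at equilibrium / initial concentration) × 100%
Percent ionization = 5.51%

Let x = [H⁺]. Ka = x²/(C - x) ⇒ x² + (4.50e-04)x - (4.50e-04)(0.14) = 0. x = 7.7154e-03. Percent = (7.7154e-03/0.14) × 100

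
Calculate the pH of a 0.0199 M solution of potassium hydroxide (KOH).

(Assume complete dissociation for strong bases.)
pH = 12.30

[OH⁻] = 0.0199 M for strong base. pOH = -log[OH⁻] = 1.70, pH = 14 - pOH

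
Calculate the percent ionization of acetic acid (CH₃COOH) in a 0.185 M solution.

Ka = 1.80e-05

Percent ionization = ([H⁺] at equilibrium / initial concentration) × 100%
Percent ionization = 0.982%

Let x = [H⁺]. Ka = x²/(C - x) ⇒ x² + (1.80e-05)x - (1.80e-05)(0.185) = 0. x = 1.8159e-03. Percent = (1.8159e-03/0.185) × 100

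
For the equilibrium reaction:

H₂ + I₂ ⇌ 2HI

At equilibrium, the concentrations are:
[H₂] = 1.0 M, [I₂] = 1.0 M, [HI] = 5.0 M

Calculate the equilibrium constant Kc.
K_c = 25.0000

Kc = ([HI]^2) / ([H₂] × [I₂])
   = ((5.0)^2) / ((1.0)·(1.0))
   = 25 / 1 = 25.0000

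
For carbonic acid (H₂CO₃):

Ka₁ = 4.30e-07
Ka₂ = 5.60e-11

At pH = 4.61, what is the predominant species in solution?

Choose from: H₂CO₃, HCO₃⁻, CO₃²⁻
H₂CO₃

pKa1 = 6.37, pKa2 = 10.25. Each pKa is the crossover between adjacent species; pH = 4.61 lies in the region where H₂CO₃ predominates.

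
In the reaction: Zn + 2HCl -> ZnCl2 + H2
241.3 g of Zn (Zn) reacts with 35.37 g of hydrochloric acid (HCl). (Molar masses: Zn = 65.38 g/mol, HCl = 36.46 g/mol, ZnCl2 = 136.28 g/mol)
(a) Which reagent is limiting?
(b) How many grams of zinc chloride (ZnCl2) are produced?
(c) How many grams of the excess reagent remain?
(a) HCl, (b) 66.1 g, (c) 209.6 g

Moles of Zn = 241.3 g ÷ 65.38 g/mol = 3.69073 mol
Moles of HCl = 35.37 g ÷ 36.46 g/mol = 0.970104 mol
Moles ÷ coefficient: Zn: 3.69073/1 = 3.691, HCl: 0.970104/2 = 0.4851
(a) HCl has the smaller value, so HCl is the limiting reagent.
(b) Moles of ZnCl2 = 0.970104 mol HCl × (1/2) = 0.485052 mol; mass = 0.485052 mol × 136.28 g/mol = 66.1 g
(c) Zn consumed = 0.970104 × (1/2) = 0.485052 mol; remaining = 3.69073 − 0.485052 = 3.20568 mol; mass = 3.20568 mol × 65.38 g/mol = 209.6 g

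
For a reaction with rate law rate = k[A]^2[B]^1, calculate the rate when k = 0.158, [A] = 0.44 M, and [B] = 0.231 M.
0.007066 M/s

rate = k·[A]^2·[B]^1 = 0.158·(0.44)^2·(0.231)^1 = 0.158·0.1936·0.231 = 0.007066 M/s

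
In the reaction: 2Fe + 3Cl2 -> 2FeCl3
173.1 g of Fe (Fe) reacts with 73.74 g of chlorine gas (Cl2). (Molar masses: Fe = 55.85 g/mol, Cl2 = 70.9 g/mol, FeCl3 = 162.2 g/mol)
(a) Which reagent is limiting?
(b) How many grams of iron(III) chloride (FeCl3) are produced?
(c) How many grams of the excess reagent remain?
(a) Cl2, (b) 112.5 g, (c) 134.4 g

Moles of Fe = 173.1 g ÷ 55.85 g/mol = 3.09937 mol
Moles of Cl2 = 73.74 g ÷ 70.9 g/mol = 1.04006 mol
Moles ÷ coefficient: Fe: 3.09937/2 = 1.55, Cl2: 1.04006/3 = 0.3467
(a) Cl2 has the smaller value, so Cl2 is the limiting reagent.
(b) Moles of FeCl3 = 1.04006 mol Cl2 × (2/3) = 0.693371 mol; mass = 0.693371 mol × 162.2 g/mol = 112.5 g
(c) Fe consumed = 1.04006 × (2/3) = 0.693371 mol; remaining = 3.09937 − 0.693371 = 2.406 mol; mass = 2.406 mol × 55.85 g/mol = 134.4 g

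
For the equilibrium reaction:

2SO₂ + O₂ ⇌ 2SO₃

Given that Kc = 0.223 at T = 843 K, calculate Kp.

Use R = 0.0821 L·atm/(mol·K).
K_p = 0.0032

Δn = (moles gaseous products) − (moles gaseous reactants) = -1
T = 843 K; RT = 0.0821 × 843 = 69.2103
Kp = Kc·(RT)^Δn = 0.223 × (69.2103)^-1 = 0.223 × 0.0144487 = 0.0032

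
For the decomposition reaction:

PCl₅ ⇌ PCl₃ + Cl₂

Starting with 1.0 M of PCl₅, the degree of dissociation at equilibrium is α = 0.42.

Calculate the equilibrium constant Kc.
K_c = 0.3041

x = α·[A]₀ = 0.42 × 1.0 = 0.42 M dissociated.
At eq: [PCl₅] = 1.0 − 0.42 = 0.58 M; [PCl₃] = [Cl₂] = x = 0.42 M.
Kc = [PCl₃][Cl₂]/[PCl₅] = (0.42)²/0.58 = 0.3041.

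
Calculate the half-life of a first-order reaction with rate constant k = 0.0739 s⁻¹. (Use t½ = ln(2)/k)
9.38 s

t½ = ln(2)/k = 0.6931/0.0739 = 9.38 s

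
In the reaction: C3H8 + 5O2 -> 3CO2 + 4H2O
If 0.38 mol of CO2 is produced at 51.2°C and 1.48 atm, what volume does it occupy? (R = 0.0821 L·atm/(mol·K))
T = 51.2°C + 273.15 = 324.35 K
V = nRT/P = (0.38 × 0.0821 × 324.35) / 1.48
V = 6.84 L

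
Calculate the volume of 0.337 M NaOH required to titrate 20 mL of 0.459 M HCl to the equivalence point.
V_{base} = 27.2 mL

At equivalence: moles acid = moles base.
moles HCl = 0.459 M × 0.02 L = 0.00918 mol
V_NaOH = 0.00918 mol ÷ 0.337 M = 0.02724 L = 27.2 mL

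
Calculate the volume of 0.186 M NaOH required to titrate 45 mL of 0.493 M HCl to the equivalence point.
V_{base} = 119.3 mL

At equivalence: moles acid = moles base.
moles HCl = 0.493 M × 0.045 L = 0.022185 mol
V_NaOH = 0.022185 mol ÷ 0.186 M = 0.1193 L = 119.3 mL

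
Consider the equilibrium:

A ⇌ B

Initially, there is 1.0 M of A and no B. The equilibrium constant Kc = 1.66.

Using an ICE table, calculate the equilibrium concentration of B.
[B] = 0.624 M

ICE: [A] = 1.0 − x, [B] = x.
Kc = x/(1.0 − x) = 1.66 ⇒ x = 1.66·1.0/(1 + 1.66) = 1.66/2.66 = 0.6241.
[B] = x = 0.624 M.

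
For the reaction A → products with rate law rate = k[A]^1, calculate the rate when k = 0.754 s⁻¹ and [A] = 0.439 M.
0.331 M/s

rate = k·[A]^1 = 0.754·(0.439)^1 = 0.754·0.439 = 0.331 M/s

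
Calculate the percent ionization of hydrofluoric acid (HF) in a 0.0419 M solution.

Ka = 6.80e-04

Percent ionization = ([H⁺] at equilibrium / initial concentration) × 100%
Percent ionization = 12%

Let x = [H⁺]. Ka = x²/(C - x) ⇒ x² + (6.80e-04)x - (6.80e-04)(0.0419) = 0. x = 5.0086e-03. Percent = (5.0086e-03/0.0419) × 100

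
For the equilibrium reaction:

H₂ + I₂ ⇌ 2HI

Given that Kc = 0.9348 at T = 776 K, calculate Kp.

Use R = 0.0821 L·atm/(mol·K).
K_p = 0.9348

Δn = (moles gaseous products) − (moles gaseous reactants) = 0
T = 776 K; RT = 0.0821 × 776 = 63.7096
Kp = Kc·(RT)^Δn = 0.9348 × (63.7096)^0 = 0.9348 × 1 = 0.9348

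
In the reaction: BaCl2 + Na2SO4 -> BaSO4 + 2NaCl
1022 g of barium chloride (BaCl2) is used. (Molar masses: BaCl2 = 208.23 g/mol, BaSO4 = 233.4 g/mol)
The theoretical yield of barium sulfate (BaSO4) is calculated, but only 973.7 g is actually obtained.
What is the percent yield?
Moles of BaCl2 = 1022 g ÷ 208.23 g/mol = 4.90803 mol
Mole ratio: 1 mol BaSO4 / 1 mol BaCl2
Moles of BaSO4 = 4.90803 × (1/1) = 4.90803 mol
Theoretical yield = 4.90803 mol × 233.4 g/mol = 1145.5 g
Actual yield = 973.7 g
Percent yield = (973.7 / 1145.5) × 100% = 85.0%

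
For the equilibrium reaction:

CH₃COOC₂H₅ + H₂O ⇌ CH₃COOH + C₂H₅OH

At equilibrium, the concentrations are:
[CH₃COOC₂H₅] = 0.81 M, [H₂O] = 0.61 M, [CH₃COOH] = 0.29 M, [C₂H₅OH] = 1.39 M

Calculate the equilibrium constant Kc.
K_c = 0.8158

Kc = ([CH₃COOH] × [C₂H₅OH]) / ([CH₃COOC₂H₅] × [H₂O])
   = ((0.29)·(1.39)) / ((0.81)·(0.61))
   = 0.4031 / 0.4941 = 0.8158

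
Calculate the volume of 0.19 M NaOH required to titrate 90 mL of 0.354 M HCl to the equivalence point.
V_{base} = 167.7 mL

At equivalence: moles acid = moles base.
moles HCl = 0.354 M × 0.09 L = 0.03186 mol
V_NaOH = 0.03186 mol ÷ 0.19 M = 0.1677 L = 167.7 mL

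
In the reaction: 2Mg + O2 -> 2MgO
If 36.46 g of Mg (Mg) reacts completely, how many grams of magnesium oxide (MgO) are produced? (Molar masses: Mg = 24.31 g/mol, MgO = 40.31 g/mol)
Moles of Mg = 36.46 g ÷ 24.31 g/mol = 1.49979 mol
Mole ratio: 2 mol MgO / 2 mol Mg
Moles of MgO = 1.49979 × (2/2) = 1.49979 mol
Mass of MgO = 1.49979 mol × 40.31 g/mol = 60.46 g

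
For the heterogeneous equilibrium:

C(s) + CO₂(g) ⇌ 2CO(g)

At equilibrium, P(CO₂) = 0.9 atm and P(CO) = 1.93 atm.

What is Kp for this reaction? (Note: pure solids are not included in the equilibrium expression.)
K_p = 4.139

Solid C is excluded.
Kp = P(CO)²/P(CO₂) = (1.93)²/0.9 = 3.725/0.9 = 4.139.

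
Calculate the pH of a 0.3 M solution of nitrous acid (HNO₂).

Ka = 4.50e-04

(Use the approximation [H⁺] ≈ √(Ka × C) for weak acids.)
pH = 1.93

[H⁺] = √(Ka × C) = √(4.50e-04 × 0.3) = 1.1619e-02. pH = -log(1.1619e-02)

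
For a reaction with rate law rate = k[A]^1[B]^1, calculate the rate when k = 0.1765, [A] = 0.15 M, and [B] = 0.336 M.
0.008896 M/s

rate = k·[A]^1·[B]^1 = 0.1765·(0.15)^1·(0.336)^1 = 0.1765·0.15·0.336 = 0.008896 M/s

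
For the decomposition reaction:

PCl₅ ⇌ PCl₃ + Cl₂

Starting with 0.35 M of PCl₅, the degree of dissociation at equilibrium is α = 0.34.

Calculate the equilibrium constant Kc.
K_c = 0.0613

x = α·[A]₀ = 0.34 × 0.35 = 0.119 M dissociated.
At eq: [PCl₅] = 0.35 − 0.119 = 0.231 M; [PCl₃] = [Cl₂] = x = 0.119 M.
Kc = [PCl₃][Cl₂]/[PCl₅] = (0.119)²/0.231 = 0.0613.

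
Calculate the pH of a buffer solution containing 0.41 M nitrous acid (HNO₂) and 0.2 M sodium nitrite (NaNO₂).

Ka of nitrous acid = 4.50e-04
pH = 3.04

pKa = -log(4.50e-04) = 3.35. pH = pKa + log([A⁻]/[HA]) = 3.35 + log(0.2/0.41)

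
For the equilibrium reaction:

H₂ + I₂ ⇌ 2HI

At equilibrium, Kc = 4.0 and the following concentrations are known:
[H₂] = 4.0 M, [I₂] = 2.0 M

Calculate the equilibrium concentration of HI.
[HI] = 5.6569 M

Kc = ([HI]^2) / ([H₂] × [I₂]) = 4.0
[HI]^2 = Kc · (reactant terms)/(other product terms) = 4.0 · 8 / 1 = 32
[HI] = (32)^(1/2) = 5.6569 M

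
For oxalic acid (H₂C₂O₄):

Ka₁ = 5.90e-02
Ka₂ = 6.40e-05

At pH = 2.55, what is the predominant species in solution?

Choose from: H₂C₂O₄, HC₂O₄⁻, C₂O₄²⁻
HC₂O₄⁻

pKa1 = 1.23, pKa2 = 4.19. Each pKa is the crossover between adjacent species; pH = 2.55 lies in the region where HC₂O₄⁻ predominates.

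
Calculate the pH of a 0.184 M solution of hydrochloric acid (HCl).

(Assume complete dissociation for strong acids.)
pH = 0.74

[H⁺] = 0.184 M for strong acid. pH = -log[H⁺] = -log(0.184)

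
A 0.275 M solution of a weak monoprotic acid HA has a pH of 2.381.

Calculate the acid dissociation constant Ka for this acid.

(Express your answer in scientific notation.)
K_a = 6.39e-05

[H⁺] = 10^(−pH) = 10^(−2.381) = 4.159e-03 M. For HA ⇌ H⁺ + A⁻, Ka = x²/(C − x) = (4.159e-03)²/(0.275 − 4.159e-03) = 6.39e-05.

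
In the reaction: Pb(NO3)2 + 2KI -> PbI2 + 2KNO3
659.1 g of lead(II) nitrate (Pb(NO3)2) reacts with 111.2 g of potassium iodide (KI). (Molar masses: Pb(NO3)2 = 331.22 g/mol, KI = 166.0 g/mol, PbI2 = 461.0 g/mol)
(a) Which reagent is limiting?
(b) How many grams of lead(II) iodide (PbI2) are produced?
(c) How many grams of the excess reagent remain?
(a) KI, (b) 154.4 g, (c) 548.2 g

Moles of Pb(NO3)2 = 659.1 g ÷ 331.22 g/mol = 1.98992 mol
Moles of KI = 111.2 g ÷ 166.0 g/mol = 0.66988 mol
Moles ÷ coefficient: Pb(NO3)2: 1.98992/1 = 1.99, KI: 0.66988/2 = 0.3349
(a) KI has the smaller value, so KI is the limiting reagent.
(b) Moles of PbI2 = 0.66988 mol KI × (1/2) = 0.33494 mol; mass = 0.33494 mol × 461.0 g/mol = 154.4 g
(c) Pb(NO3)2 consumed = 0.66988 × (1/2) = 0.33494 mol; remaining = 1.98992 − 0.33494 = 1.65498 mol; mass = 1.65498 mol × 331.22 g/mol = 548.2 g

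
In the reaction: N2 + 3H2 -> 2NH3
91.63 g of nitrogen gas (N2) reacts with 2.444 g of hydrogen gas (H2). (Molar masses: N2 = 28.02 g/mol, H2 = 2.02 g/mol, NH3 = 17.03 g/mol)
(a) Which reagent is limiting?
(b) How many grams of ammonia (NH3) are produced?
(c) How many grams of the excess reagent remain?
(a) H2, (b) 13.74 g, (c) 80.33 g

Moles of N2 = 91.63 g ÷ 28.02 g/mol = 3.27016 mol
Moles of H2 = 2.444 g ÷ 2.02 g/mol = 1.2099 mol
Moles ÷ coefficient: N2: 3.27016/1 = 3.27, H2: 1.2099/3 = 0.4033
(a) H2 has the smaller value, so H2 is the limiting reagent.
(b) Moles of NH3 = 1.2099 mol H2 × (2/3) = 0.806601 mol; mass = 0.806601 mol × 17.03 g/mol = 13.74 g
(c) N2 consumed = 1.2099 × (1/3) = 0.4033 mol; remaining = 3.27016 − 0.4033 = 2.86686 mol; mass = 2.86686 mol × 28.02 g/mol = 80.33 g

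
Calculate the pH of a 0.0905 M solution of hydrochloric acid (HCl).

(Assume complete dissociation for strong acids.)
pH = 1.04

[H⁺] = 0.0905 M for strong acid. pH = -log[H⁺] = -log(0.0905)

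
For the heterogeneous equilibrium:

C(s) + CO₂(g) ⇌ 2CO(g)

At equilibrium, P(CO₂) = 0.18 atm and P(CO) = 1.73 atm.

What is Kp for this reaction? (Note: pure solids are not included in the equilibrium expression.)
K_p = 16.627

Solid C is excluded.
Kp = P(CO)²/P(CO₂) = (1.73)²/0.18 = 2.993/0.18 = 16.627.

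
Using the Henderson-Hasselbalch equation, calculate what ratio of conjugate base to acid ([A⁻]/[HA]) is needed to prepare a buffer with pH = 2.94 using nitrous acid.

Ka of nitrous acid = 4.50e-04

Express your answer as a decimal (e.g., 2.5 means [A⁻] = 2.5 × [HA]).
[A⁻]/[HA] = 0.392

pKa = −log(4.50e-04) = 3.3468. pH = pKa + log([A⁻]/[HA]). 2.94 = 3.3468 + log(ratio). log(ratio) = 2.94 − 3.3468 = -0.4068. ratio = 10^(-0.4068) = 0.392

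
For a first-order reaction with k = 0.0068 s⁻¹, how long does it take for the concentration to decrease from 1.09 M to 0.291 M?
194.21 s

From ln[A] = ln[A]₀ - k·t: t = ln([A]₀/[A])/k = ln(1.09/0.291)/0.0068 = ln(3.7457)/0.0068 = 1.3206/0.0068 = 194.21 s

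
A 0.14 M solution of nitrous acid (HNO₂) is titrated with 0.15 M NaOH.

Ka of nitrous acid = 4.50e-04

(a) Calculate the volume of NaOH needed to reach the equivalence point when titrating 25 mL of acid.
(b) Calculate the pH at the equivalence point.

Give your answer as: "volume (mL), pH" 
V = 23.3 mL, pH = 8.10

(a) At equivalence: moles acid = moles base.
moles acid = 0.14 × 0.025 = 0.0035 mol; V_NaOH = 0.0035/0.15 = 0.02333 L = 23.3 mL.
(b) At equivalence, all acid → conjugate base A⁻ at [A⁻] = 0.0035/0.04833 = 0.07241 M.
Kb = Kw/Ka = 1.0e-14/4.50e-04 = 2.222e-11; [OH⁻] = √(Kb·[A⁻]) = 1.269e-06; pOH = 5.90; pH = 14 − pOH = 8.10.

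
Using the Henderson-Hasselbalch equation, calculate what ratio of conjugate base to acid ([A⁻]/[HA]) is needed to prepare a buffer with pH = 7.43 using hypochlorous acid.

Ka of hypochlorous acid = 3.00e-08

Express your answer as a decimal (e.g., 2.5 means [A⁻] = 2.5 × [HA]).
[A⁻]/[HA] = 0.807

pKa = −log(3.00e-08) = 7.5229. pH = pKa + log([A⁻]/[HA]). 7.43 = 7.5229 + log(ratio). log(ratio) = 7.43 − 7.5229 = -0.0929. ratio = 10^(-0.0929) = 0.807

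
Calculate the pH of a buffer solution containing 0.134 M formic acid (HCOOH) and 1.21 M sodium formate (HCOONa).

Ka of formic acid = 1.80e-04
pH = 4.70

pKa = -log(1.80e-04) = 3.74. pH = pKa + log([A⁻]/[HA]) = 3.74 + log(1.21/0.134)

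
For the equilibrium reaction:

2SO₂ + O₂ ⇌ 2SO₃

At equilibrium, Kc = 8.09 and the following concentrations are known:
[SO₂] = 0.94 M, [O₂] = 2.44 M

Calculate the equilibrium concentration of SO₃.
[SO₃] = 4.1764 M

Kc = ([SO₃]^2) / ([SO₂]^2 × [O₂]) = 8.09
[SO₃]^2 = Kc · (reactant terms)/(other product terms) = 8.09 · 2.156 / 1 = 17.442
[SO₃] = (17.442)^(1/2) = 4.1764 M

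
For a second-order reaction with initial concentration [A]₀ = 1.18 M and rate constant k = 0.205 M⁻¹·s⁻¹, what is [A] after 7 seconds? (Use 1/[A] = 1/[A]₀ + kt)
0.4381 M

1/[A] = 1/[A]₀ + k·t = 1/1.18 + (0.205)·(7) = 0.8475 + 1.4350 = 2.2825
[A] = 1/2.2825 = 0.4381 M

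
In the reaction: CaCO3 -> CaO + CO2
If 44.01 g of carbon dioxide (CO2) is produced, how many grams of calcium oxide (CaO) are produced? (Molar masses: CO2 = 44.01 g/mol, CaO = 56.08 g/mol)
Moles of CO2 = 44.01 g ÷ 44.01 g/mol = 1 mol
Mole ratio: 1 mol CaO / 1 mol CO2
Moles of CaO = 1 × (1/1) = 1 mol
Mass of CaO = 1 mol × 56.08 g/mol = 56.08 g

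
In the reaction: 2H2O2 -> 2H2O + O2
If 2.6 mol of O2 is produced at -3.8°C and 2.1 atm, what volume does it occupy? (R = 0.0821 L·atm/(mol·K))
T = -3.8°C + 273.15 = 269.35 K
V = nRT/P = (2.6 × 0.0821 × 269.35) / 2.1
V = 27.38 L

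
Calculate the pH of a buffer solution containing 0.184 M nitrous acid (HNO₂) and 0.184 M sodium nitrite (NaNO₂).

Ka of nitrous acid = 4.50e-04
pH = 3.35

pKa = -log(4.50e-04) = 3.35. pH = pKa + log([A⁻]/[HA]) = 3.35 + log(0.184/0.184)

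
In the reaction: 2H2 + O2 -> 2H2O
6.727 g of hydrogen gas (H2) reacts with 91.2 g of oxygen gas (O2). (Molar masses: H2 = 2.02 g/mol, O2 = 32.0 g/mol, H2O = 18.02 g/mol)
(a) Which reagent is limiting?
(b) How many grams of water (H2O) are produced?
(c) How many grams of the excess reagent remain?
(a) H2, (b) 60.01 g, (c) 37.92 g

Moles of H2 = 6.727 g ÷ 2.02 g/mol = 3.3302 mol
Moles of O2 = 91.2 g ÷ 32.0 g/mol = 2.85 mol
Moles ÷ coefficient: H2: 3.3302/2 = 1.665, O2: 2.85/1 = 2.85
(a) H2 has the smaller value, so H2 is the limiting reagent.
(b) Moles of H2O = 3.3302 mol H2 × (2/2) = 3.3302 mol; mass = 3.3302 mol × 18.02 g/mol = 60.01 g
(c) O2 consumed = 3.3302 × (1/2) = 1.6651 mol; remaining = 2.85 − 1.6651 = 1.1849 mol; mass = 1.1849 mol × 32.0 g/mol = 37.92 g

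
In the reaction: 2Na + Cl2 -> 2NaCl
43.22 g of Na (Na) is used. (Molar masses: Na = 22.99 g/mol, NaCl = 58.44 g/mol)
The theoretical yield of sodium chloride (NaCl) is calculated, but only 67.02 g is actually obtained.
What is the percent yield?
Moles of Na = 43.22 g ÷ 22.99 g/mol = 1.87995 mol
Mole ratio: 2 mol NaCl / 2 mol Na
Moles of NaCl = 1.87995 × (2/2) = 1.87995 mol
Theoretical yield = 1.87995 mol × 58.44 g/mol = 109.86 g
Actual yield = 67.02 g
Percent yield = (67.02 / 109.86) × 100% = 61.0%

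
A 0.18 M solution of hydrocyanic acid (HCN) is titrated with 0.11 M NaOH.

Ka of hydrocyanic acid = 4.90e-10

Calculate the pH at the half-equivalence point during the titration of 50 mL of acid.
pH = pKa = 9.31

At the half-equivalence point, [HA] = [A⁻], so by Henderson–Hasselbalch pH = pKa + log(1) = pKa.
pKa = −log(4.90e-10) = 9.31.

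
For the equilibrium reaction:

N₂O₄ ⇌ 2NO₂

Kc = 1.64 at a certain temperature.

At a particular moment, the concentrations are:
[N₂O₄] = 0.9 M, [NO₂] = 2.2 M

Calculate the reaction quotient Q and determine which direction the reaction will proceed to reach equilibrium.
Q = 5.378, Q > K, reaction proceeds reverse (toward reactants)

Q = ([NO₂]^2) / ([N₂O₄])
  = ((2.2)^2) / ((0.9)) = 4.84/0.9 = 5.378
Since Q = 5.378 > Kc = 1.64, the reaction proceeds reverse (toward reactants) to reach equilibrium.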